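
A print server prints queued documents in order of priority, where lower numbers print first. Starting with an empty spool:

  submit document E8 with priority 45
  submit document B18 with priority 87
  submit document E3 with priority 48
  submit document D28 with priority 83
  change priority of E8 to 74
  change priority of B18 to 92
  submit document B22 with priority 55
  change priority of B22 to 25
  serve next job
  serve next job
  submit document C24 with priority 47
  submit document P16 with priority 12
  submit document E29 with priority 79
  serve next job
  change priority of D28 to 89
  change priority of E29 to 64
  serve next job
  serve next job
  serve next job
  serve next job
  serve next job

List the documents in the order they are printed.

add E8 (priority 45) → {E8:45}
add B18 (priority 87) → {E8:45, B18:87}
add E3 (priority 48) → {E8:45, E3:48, B18:87}
add D28 (priority 83) → {E8:45, E3:48, D28:83, B18:87}
update E8 to priority 74 → {E3:48, E8:74, D28:83, B18:87}
update B18 to priority 92 → {E3:48, E8:74, D28:83, B18:92}
add B22 (priority 55) → {E3:48, B22:55, E8:74, D28:83, B18:92}
update B22 to priority 25 → {B22:25, E3:48, E8:74, D28:83, B18:92}
serve next job → B22; now {E3:48, E8:74, D28:83, B18:92}
serve next job → E3; now {E8:74, D28:83, B18:92}
add C24 (priority 47) → {C24:47, E8:74, D28:83, B18:92}
add P16 (priority 12) → {P16:12, C24:47, E8:74, D28:83, B18:92}
add E29 (priority 79) → {P16:12, C24:47, E8:74, E29:79, D28:83, B18:92}
serve next job → P16; now {C24:47, E8:74, E29:79, D28:83, B18:92}
update D28 to priority 89 → {C24:47, E8:74, E29:79, D28:89, B18:92}
update E29 to priority 64 → {C24:47, E29:64, E8:74, D28:89, B18:92}
serve next job → C24; now {E29:64, E8:74, D28:89, B18:92}
serve next job → E29; now {E8:74, D28:89, B18:92}
serve next job → E8; now {D28:89, B18:92}
serve next job → D28; now {B18:92}
serve next job → B18; now {}

[B22, E3, P16, C24, E29, E8, D28, B18]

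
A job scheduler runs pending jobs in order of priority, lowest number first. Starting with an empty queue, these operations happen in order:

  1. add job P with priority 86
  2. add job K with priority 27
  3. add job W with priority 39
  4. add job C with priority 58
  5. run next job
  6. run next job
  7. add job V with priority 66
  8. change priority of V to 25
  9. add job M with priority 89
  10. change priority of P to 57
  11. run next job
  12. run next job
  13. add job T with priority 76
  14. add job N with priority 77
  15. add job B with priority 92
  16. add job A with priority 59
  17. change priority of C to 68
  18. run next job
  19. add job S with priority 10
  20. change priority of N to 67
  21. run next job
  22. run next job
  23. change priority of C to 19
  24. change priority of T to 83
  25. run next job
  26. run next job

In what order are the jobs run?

K, W, V, P, A, S, N, C, T

add P (priority 86) → {P:86}
add K (priority 27) → {K:27, P:86}
add W (priority 39) → {K:27, W:39, P:86}
add C (priority 58) → {K:27, W:39, C:58, P:86}
run next job → K; now {W:39, C:58, P:86}
run next job → W; now {C:58, P:86}
add V (priority 66) → {C:58, V:66, P:86}
update V to priority 25 → {V:25, C:58, P:86}
add M (priority 89) → {V:25, C:58, P:86, M:89}
update P to priority 57 → {V:25, P:57, C:58, M:89}
run next job → V; now {P:57, C:58, M:89}
run next job → P; now {C:58, M:89}
add T (priority 76) → {C:58, T:76, M:89}
add N (priority 77) → {C:58, T:76, N:77, M:89}
add B (priority 92) → {C:58, T:76, N:77, M:89, B:92}
add A (priority 59) → {C:58, A:59, T:76, N:77, M:89, B:92}
update C to priority 68 → {A:59, C:68, T:76, N:77, M:89, B:92}
run next job → A; now {C:68, T:76, N:77, M:89, B:92}
add S (priority 10) → {S:10, C:68, T:76, N:77, M:89, B:92}
update N to priority 67 → {S:10, N:67, C:68, T:76, M:89, B:92}
run next job → S; now {N:67, C:68, T:76, M:89, B:92}
run next job → N; now {C:68, T:76, M:89, B:92}
update C to priority 19 → {C:19, T:76, M:89, B:92}
update T to priority 83 → {C:19, T:83, M:89, B:92}
run next job → C; now {T:83, M:89, B:92}
run next job → T; now {M:89, B:92}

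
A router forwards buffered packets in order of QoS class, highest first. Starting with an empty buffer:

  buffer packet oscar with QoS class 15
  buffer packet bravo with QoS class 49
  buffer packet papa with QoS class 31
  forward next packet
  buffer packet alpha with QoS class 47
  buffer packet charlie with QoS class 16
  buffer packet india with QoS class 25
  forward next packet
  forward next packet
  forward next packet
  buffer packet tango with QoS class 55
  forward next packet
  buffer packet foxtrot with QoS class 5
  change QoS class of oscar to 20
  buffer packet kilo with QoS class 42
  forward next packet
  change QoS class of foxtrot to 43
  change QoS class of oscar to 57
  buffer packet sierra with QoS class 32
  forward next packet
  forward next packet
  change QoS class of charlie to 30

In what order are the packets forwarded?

add oscar (QoS class 15) → {oscar:15}
add bravo (QoS class 49) → {bravo:49, oscar:15}
add papa (QoS class 31) → {bravo:49, papa:31, oscar:15}
forward next packet → bravo; now {papa:31, oscar:15}
add alpha (QoS class 47) → {alpha:47, papa:31, oscar:15}
add charlie (QoS class 16) → {alpha:47, papa:31, charlie:16, oscar:15}
add india (QoS class 25) → {alpha:47, papa:31, india:25, charlie:16, oscar:15}
forward next packet → alpha; now {papa:31, india:25, charlie:16, oscar:15}
forward next packet → papa; now {india:25, charlie:16, oscar:15}
forward next packet → india; now {charlie:16, oscar:15}
add tango (QoS class 55) → {tango:55, charlie:16, oscar:15}
forward next packet → tango; now {charlie:16, oscar:15}
add foxtrot (QoS class 5) → {charlie:16, oscar:15, foxtrot:5}
update oscar to QoS class 20 → {oscar:20, charlie:16, foxtrot:5}
add kilo (QoS class 42) → {kilo:42, oscar:20, charlie:16, foxtrot:5}
forward next packet → kilo; now {oscar:20, charlie:16, foxtrot:5}
update foxtrot to QoS class 43 → {foxtrot:43, oscar:20, charlie:16}
update oscar to QoS class 57 → {oscar:57, foxtrot:43, charlie:16}
add sierra (QoS class 32) → {oscar:57, foxtrot:43, sierra:32, charlie:16}
forward next packet → oscar; now {foxtrot:43, sierra:32, charlie:16}
forward next packet → foxtrot; now {sierra:32, charlie:16}
update charlie to QoS class 30 → {sierra:32, charlie:30}

[bravo, alpha, papa, india, tango, kilo, oscar, foxtrot]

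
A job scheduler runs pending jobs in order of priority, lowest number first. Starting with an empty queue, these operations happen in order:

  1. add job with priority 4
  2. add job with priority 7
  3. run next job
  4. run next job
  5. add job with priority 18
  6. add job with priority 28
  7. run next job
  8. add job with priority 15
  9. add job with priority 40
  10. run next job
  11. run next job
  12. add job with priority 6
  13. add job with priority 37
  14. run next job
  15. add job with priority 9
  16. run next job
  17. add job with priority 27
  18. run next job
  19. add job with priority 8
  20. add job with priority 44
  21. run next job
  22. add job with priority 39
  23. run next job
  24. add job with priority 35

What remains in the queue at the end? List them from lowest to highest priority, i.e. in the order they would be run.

[35, 39, 40, 44]

insert 4 → {4}
insert 7 → {4, 7}
run next job → 4; now {7}
run next job → 7; now {}
insert 18 → {18}
insert 28 → {18, 28}
run next job → 18; now {28}
insert 15 → {15, 28}
insert 40 → {15, 28, 40}
run next job → 15; now {28, 40}
run next job → 28; now {40}
insert 6 → {6, 40}
insert 37 → {6, 37, 40}
run next job → 6; now {37, 40}
insert 9 → {9, 37, 40}
run next job → 9; now {37, 40}
insert 27 → {27, 37, 40}
run next job → 27; now {37, 40}
insert 8 → {8, 37, 40}
insert 44 → {8, 37, 40, 44}
run next job → 8; now {37, 40, 44}
insert 39 → {37, 39, 40, 44}
run next job → 37; now {39, 40, 44}
insert 35 → {35, 39, 40, 44}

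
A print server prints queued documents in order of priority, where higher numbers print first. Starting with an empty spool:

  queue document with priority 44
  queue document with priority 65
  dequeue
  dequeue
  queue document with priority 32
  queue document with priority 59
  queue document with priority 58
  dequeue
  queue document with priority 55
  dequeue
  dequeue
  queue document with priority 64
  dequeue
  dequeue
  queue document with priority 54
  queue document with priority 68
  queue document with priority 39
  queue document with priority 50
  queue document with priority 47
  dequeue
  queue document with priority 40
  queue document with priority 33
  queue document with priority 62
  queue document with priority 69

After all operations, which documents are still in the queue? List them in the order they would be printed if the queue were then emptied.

insert 44 → {44}
insert 65 → {65, 44}
dequeue → 65; now {44}
dequeue → 44; now {}
insert 32 → {32}
insert 59 → {59, 32}
insert 58 → {59, 58, 32}
dequeue → 59; now {58, 32}
insert 55 → {58, 55, 32}
dequeue → 58; now {55, 32}
dequeue → 55; now {32}
insert 64 → {64, 32}
dequeue → 64; now {32}
dequeue → 32; now {}
insert 54 → {54}
insert 68 → {68, 54}
insert 39 → {68, 54, 39}
insert 50 → {68, 54, 50, 39}
insert 47 → {68, 54, 50, 47, 39}
dequeue → 68; now {54, 50, 47, 39}
insert 40 → {54, 50, 47, 40, 39}
insert 33 → {54, 50, 47, 40, 39, 33}
insert 62 → {62, 54, 50, 47, 40, 39, 33}
insert 69 → {69, 62, 54, 50, 47, 40, 39, 33}

69, 62, 54, 50, 47, 40, 39, 33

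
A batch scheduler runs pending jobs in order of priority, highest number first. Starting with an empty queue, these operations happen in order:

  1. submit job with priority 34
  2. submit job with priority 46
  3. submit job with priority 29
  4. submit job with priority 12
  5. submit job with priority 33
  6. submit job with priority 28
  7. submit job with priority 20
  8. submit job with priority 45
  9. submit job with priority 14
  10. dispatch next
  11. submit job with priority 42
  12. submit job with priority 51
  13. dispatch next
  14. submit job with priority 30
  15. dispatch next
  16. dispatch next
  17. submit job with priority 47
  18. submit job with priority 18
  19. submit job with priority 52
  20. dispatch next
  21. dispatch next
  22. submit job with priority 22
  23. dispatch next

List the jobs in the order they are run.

[46, 51, 45, 42, 52, 47, 34]

insert 34 → {34}
insert 46 → {46, 34}
insert 29 → {46, 34, 29}
insert 12 → {46, 34, 29, 12}
insert 33 → {46, 34, 33, 29, 12}
insert 28 → {46, 34, 33, 29, 28, 12}
insert 20 → {46, 34, 33, 29, 28, 20, 12}
insert 45 → {46, 45, 34, 33, 29, 28, 20, 12}
insert 14 → {46, 45, 34, 33, 29, 28, 20, 14, 12}
dispatch next → 46; now {45, 34, 33, 29, 28, 20, 14, 12}
insert 42 → {45, 42, 34, 33, 29, 28, 20, 14, 12}
insert 51 → {51, 45, 42, 34, 33, 29, 28, 20, 14, 12}
dispatch next → 51; now {45, 42, 34, 33, 29, 28, 20, 14, 12}
insert 30 → {45, 42, 34, 33, 30, 29, 28, 20, 14, 12}
dispatch next → 45; now {42, 34, 33, 30, 29, 28, 20, 14, 12}
dispatch next → 42; now {34, 33, 30, 29, 28, 20, 14, 12}
insert 47 → {47, 34, 33, 30, 29, 28, 20, 14, 12}
insert 18 → {47, 34, 33, 30, 29, 28, 20, 18, 14, 12}
insert 52 → {52, 47, 34, 33, 30, 29, 28, 20, 18, 14, 12}
dispatch next → 52; now {47, 34, 33, 30, 29, 28, 20, 18, 14, 12}
dispatch next → 47; now {34, 33, 30, 29, 28, 20, 18, 14, 12}
insert 22 → {34, 33, 30, 29, 28, 22, 20, 18, 14, 12}
dispatch next → 34; now {33, 30, 29, 28, 22, 20, 18, 14, 12}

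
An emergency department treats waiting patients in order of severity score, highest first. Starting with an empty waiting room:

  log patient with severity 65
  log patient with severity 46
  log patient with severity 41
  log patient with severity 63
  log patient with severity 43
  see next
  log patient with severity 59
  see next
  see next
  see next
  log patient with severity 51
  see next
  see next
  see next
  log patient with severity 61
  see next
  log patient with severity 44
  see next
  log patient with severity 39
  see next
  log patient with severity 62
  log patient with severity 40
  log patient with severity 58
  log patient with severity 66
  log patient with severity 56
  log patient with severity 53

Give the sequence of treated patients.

insert 65 → {65}
insert 46 → {65, 46}
insert 41 → {65, 46, 41}
insert 63 → {65, 63, 46, 41}
insert 43 → {65, 63, 46, 43, 41}
see next → 65; now {63, 46, 43, 41}
insert 59 → {63, 59, 46, 43, 41}
see next → 63; now {59, 46, 43, 41}
see next → 59; now {46, 43, 41}
see next → 46; now {43, 41}
insert 51 → {51, 43, 41}
see next → 51; now {43, 41}
see next → 43; now {41}
see next → 41; now {}
insert 61 → {61}
see next → 61; now {}
insert 44 → {44}
see next → 44; now {}
insert 39 → {39}
see next → 39; now {}
insert 62 → {62}
insert 40 → {62, 40}
insert 58 → {62, 58, 40}
insert 66 → {66, 62, 58, 40}
insert 56 → {66, 62, 58, 56, 40}
insert 53 → {66, 62, 58, 56, 53, 40}

[65, 63, 59, 46, 51, 43, 41, 61, 44, 39]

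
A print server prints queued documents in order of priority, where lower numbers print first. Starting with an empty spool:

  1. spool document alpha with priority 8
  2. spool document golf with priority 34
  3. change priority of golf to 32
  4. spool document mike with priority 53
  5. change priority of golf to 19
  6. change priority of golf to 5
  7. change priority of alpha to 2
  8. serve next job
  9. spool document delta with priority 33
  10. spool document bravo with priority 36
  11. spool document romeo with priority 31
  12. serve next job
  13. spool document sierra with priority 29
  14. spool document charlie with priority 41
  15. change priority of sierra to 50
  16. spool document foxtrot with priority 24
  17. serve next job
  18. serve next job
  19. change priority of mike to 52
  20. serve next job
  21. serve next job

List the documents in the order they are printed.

alpha, golf, foxtrot, romeo, delta, bravo

add alpha (priority 8) → {alpha:8}
add golf (priority 34) → {alpha:8, golf:34}
update golf to priority 32 → {alpha:8, golf:32}
add mike (priority 53) → {alpha:8, golf:32, mike:53}
update golf to priority 19 → {alpha:8, golf:19, mike:53}
update golf to priority 5 → {golf:5, alpha:8, mike:53}
update alpha to priority 2 → {alpha:2, golf:5, mike:53}
serve next job → alpha; now {golf:5, mike:53}
add delta (priority 33) → {golf:5, delta:33, mike:53}
add bravo (priority 36) → {golf:5, delta:33, bravo:36, mike:53}
add romeo (priority 31) → {golf:5, romeo:31, delta:33, bravo:36, mike:53}
serve next job → golf; now {romeo:31, delta:33, bravo:36, mike:53}
add sierra (priority 29) → {sierra:29, romeo:31, delta:33, bravo:36, mike:53}
add charlie (priority 41) → {sierra:29, romeo:31, delta:33, bravo:36, charlie:41, mike:53}
update sierra to priority 50 → {romeo:31, delta:33, bravo:36, charlie:41, sierra:50, mike:53}
add foxtrot (priority 24) → {foxtrot:24, romeo:31, delta:33, bravo:36, charlie:41, sierra:50, mike:53}
serve next job → foxtrot; now {romeo:31, delta:33, bravo:36, charlie:41, sierra:50, mike:53}
serve next job → romeo; now {delta:33, bravo:36, charlie:41, sierra:50, mike:53}
update mike to priority 52 → {delta:33, bravo:36, charlie:41, sierra:50, mike:52}
serve next job → delta; now {bravo:36, charlie:41, sierra:50, mike:52}
serve next job → bravo; now {charlie:41, sierra:50, mike:52}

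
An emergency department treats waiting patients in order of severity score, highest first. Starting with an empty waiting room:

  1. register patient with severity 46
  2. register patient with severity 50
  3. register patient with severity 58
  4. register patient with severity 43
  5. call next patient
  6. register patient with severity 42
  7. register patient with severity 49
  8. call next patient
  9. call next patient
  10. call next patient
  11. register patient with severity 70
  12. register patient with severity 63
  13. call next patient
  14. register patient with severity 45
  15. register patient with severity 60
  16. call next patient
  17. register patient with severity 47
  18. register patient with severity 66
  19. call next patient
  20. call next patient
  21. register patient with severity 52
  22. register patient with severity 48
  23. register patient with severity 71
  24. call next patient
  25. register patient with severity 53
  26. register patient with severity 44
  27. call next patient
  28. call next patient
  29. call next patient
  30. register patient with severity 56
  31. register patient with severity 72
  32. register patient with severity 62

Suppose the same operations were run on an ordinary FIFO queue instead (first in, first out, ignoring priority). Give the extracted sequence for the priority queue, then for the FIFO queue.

insert 46 → {46}
insert 50 → {50, 46}
insert 58 → {58, 50, 46}
insert 43 → {58, 50, 46, 43}
call next patient → 58; now {50, 46, 43}
insert 42 → {50, 46, 43, 42}
insert 49 → {50, 49, 46, 43, 42}
call next patient → 50; now {49, 46, 43, 42}
call next patient → 49; now {46, 43, 42}
call next patient → 46; now {43, 42}
insert 70 → {70, 43, 42}
insert 63 → {70, 63, 43, 42}
call next patient → 70; now {63, 43, 42}
insert 45 → {63, 45, 43, 42}
insert 60 → {63, 60, 45, 43, 42}
call next patient → 63; now {60, 45, 43, 42}
insert 47 → {60, 47, 45, 43, 42}
insert 66 → {66, 60, 47, 45, 43, 42}
call next patient → 66; now {60, 47, 45, 43, 42}
call next patient → 60; now {47, 45, 43, 42}
insert 52 → {52, 47, 45, 43, 42}
insert 48 → {52, 48, 47, 45, 43, 42}
insert 71 → {71, 52, 48, 47, 45, 43, 42}
call next patient → 71; now {52, 48, 47, 45, 43, 42}
insert 53 → {53, 52, 48, 47, 45, 43, 42}
insert 44 → {53, 52, 48, 47, 45, 44, 43, 42}
call next patient → 53; now {52, 48, 47, 45, 44, 43, 42}
call next patient → 52; now {48, 47, 45, 44, 43, 42}
call next patient → 48; now {47, 45, 44, 43, 42}
insert 56 → {56, 47, 45, 44, 43, 42}
insert 72 → {72, 56, 47, 45, 44, 43, 42}
insert 62 → {72, 62, 56, 47, 45, 44, 43, 42}

priority queue: [58, 50, 49, 46, 70, 63, 66, 60, 71, 53, 52, 48]; FIFO queue: 46, 50, 58, 43, 42, 49, 70, 63, 45, 60, 47, 66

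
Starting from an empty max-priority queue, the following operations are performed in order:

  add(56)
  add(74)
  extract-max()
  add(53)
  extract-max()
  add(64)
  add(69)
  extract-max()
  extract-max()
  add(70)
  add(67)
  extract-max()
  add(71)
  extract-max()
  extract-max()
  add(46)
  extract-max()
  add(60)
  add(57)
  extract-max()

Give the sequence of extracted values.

insert 56 → {56}
insert 74 → {74, 56}
extract-max → 74; now {56}
insert 53 → {56, 53}
extract-max → 56; now {53}
insert 64 → {64, 53}
insert 69 → {69, 64, 53}
extract-max → 69; now {64, 53}
extract-max → 64; now {53}
insert 70 → {70, 53}
insert 67 → {70, 67, 53}
extract-max → 70; now {67, 53}
insert 71 → {71, 67, 53}
extract-max → 71; now {67, 53}
extract-max → 67; now {53}
insert 46 → {53, 46}
extract-max → 53; now {46}
insert 60 → {60, 46}
insert 57 → {60, 57, 46}
extract-max → 60; now {57, 46}

[74, 56, 69, 64, 70, 71, 67, 53, 60]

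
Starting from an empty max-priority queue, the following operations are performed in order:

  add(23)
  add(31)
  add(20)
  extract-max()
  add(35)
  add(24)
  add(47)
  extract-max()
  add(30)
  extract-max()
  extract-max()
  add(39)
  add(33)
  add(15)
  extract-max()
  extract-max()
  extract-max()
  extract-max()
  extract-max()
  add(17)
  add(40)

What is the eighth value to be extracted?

insert 23 → {23}
insert 31 → {31, 23}
insert 20 → {31, 23, 20}
extract-max → 31; now {23, 20}
insert 35 → {35, 23, 20}
insert 24 → {35, 24, 23, 20}
insert 47 → {47, 35, 24, 23, 20}
extract-max → 47; now {35, 24, 23, 20}
insert 30 → {35, 30, 24, 23, 20}
extract-max → 35; now {30, 24, 23, 20}
extract-max → 30; now {24, 23, 20}
insert 39 → {39, 24, 23, 20}
insert 33 → {39, 33, 24, 23, 20}
insert 15 → {39, 33, 24, 23, 20, 15}
extract-max → 39; now {33, 24, 23, 20, 15}
extract-max → 33; now {24, 23, 20, 15}
extract-max → 24; now {23, 20, 15}
extract-max → 23; now {20, 15}
extract-max → 20; now {15}
insert 17 → {17, 15}
insert 40 → {40, 17, 15}

23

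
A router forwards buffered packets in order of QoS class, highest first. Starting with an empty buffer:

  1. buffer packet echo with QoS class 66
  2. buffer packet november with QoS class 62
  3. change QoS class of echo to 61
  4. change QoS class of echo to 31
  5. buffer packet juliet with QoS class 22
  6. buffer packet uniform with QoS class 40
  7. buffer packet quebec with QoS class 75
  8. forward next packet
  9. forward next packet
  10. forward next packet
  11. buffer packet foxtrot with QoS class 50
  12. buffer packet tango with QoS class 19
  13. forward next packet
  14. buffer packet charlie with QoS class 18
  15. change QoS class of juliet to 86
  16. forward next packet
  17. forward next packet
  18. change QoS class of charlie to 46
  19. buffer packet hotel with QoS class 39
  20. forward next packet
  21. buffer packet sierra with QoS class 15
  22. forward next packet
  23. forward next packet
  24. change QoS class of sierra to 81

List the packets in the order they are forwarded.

quebec → november → uniform → foxtrot → juliet → echo → charlie → hotel → tango

add echo (QoS class 66) → {echo:66}
add november (QoS class 62) → {echo:66, november:62}
update echo to QoS class 61 → {november:62, echo:61}
update echo to QoS class 31 → {november:62, echo:31}
add juliet (QoS class 22) → {november:62, echo:31, juliet:22}
add uniform (QoS class 40) → {november:62, uniform:40, echo:31, juliet:22}
add quebec (QoS class 75) → {quebec:75, november:62, uniform:40, echo:31, juliet:22}
forward next packet → quebec; now {november:62, uniform:40, echo:31, juliet:22}
forward next packet → november; now {uniform:40, echo:31, juliet:22}
forward next packet → uniform; now {echo:31, juliet:22}
add foxtrot (QoS class 50) → {foxtrot:50, echo:31, juliet:22}
add tango (QoS class 19) → {foxtrot:50, echo:31, juliet:22, tango:19}
forward next packet → foxtrot; now {echo:31, juliet:22, tango:19}
add charlie (QoS class 18) → {echo:31, juliet:22, tango:19, charlie:18}
update juliet to QoS class 86 → {juliet:86, echo:31, tango:19, charlie:18}
forward next packet → juliet; now {echo:31, tango:19, charlie:18}
forward next packet → echo; now {tango:19, charlie:18}
update charlie to QoS class 46 → {charlie:46, tango:19}
add hotel (QoS class 39) → {charlie:46, hotel:39, tango:19}
forward next packet → charlie; now {hotel:39, tango:19}
add sierra (QoS class 15) → {hotel:39, tango:19, sierra:15}
forward next packet → hotel; now {tango:19, sierra:15}
forward next packet → tango; now {sierra:15}
update sierra to QoS class 81 → {sierra:81}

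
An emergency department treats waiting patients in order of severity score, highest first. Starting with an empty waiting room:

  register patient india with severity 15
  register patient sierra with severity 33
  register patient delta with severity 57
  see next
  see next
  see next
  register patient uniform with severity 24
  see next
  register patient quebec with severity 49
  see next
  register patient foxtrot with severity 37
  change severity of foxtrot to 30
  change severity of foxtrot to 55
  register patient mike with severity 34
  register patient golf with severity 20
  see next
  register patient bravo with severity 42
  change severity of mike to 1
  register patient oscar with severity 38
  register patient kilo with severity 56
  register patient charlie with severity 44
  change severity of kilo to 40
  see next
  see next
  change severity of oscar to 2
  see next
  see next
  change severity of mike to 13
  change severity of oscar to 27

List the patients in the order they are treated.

[delta, sierra, india, uniform, quebec, foxtrot, charlie, bravo, kilo, golf]

add india (severity 15) → {india:15}
add sierra (severity 33) → {sierra:33, india:15}
add delta (severity 57) → {delta:57, sierra:33, india:15}
see next → delta; now {sierra:33, india:15}
see next → sierra; now {india:15}
see next → india; now {}
add uniform (severity 24) → {uniform:24}
see next → uniform; now {}
add quebec (severity 49) → {quebec:49}
see next → quebec; now {}
add foxtrot (severity 37) → {foxtrot:37}
update foxtrot to severity 30 → {foxtrot:30}
update foxtrot to severity 55 → {foxtrot:55}
add mike (severity 34) → {foxtrot:55, mike:34}
add golf (severity 20) → {foxtrot:55, mike:34, golf:20}
see next → foxtrot; now {mike:34, golf:20}
add bravo (severity 42) → {bravo:42, mike:34, golf:20}
update mike to severity 1 → {bravo:42, golf:20, mike:1}
add oscar (severity 38) → {bravo:42, oscar:38, golf:20, mike:1}
add kilo (severity 56) → {kilo:56, bravo:42, oscar:38, golf:20, mike:1}
add charlie (severity 44) → {kilo:56, charlie:44, bravo:42, oscar:38, golf:20, mike:1}
update kilo to severity 40 → {charlie:44, bravo:42, kilo:40, oscar:38, golf:20, mike:1}
see next → charlie; now {bravo:42, kilo:40, oscar:38, golf:20, mike:1}
see next → bravo; now {kilo:40, oscar:38, golf:20, mike:1}
update oscar to severity 2 → {kilo:40, golf:20, oscar:2, mike:1}
see next → kilo; now {golf:20, oscar:2, mike:1}
see next → golf; now {oscar:2, mike:1}
update mike to severity 13 → {mike:13, oscar:2}
update oscar to severity 27 → {oscar:27, mike:13}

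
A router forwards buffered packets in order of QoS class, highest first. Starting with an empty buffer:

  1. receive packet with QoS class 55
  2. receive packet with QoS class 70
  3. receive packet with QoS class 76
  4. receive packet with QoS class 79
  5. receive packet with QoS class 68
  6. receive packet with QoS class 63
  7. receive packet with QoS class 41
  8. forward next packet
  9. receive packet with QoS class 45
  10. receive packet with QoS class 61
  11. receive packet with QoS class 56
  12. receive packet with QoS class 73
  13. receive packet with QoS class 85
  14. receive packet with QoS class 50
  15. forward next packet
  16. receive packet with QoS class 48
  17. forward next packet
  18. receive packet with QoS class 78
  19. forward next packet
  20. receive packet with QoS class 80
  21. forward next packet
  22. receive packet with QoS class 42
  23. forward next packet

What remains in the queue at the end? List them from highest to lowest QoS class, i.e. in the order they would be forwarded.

[70, 68, 63, 61, 56, 55, 50, 48, 45, 42, 41]

insert 55 → {55}
insert 70 → {70, 55}
insert 76 → {76, 70, 55}
insert 79 → {79, 76, 70, 55}
insert 68 → {79, 76, 70, 68, 55}
insert 63 → {79, 76, 70, 68, 63, 55}
insert 41 → {79, 76, 70, 68, 63, 55, 41}
forward next packet → 79; now {76, 70, 68, 63, 55, 41}
insert 45 → {76, 70, 68, 63, 55, 45, 41}
insert 61 → {76, 70, 68, 63, 61, 55, 45, 41}
insert 56 → {76, 70, 68, 63, 61, 56, 55, 45, 41}
insert 73 → {76, 73, 70, 68, 63, 61, 56, 55, 45, 41}
insert 85 → {85, 76, 73, 70, 68, 63, 61, 56, 55, 45, 41}
insert 50 → {85, 76, 73, 70, 68, 63, 61, 56, 55, 50, 45, 41}
forward next packet → 85; now {76, 73, 70, 68, 63, 61, 56, 55, 50, 45, 41}
insert 48 → {76, 73, 70, 68, 63, 61, 56, 55, 50, 48, 45, 41}
forward next packet → 76; now {73, 70, 68, 63, 61, 56, 55, 50, 48, 45, 41}
insert 78 → {78, 73, 70, 68, 63, 61, 56, 55, 50, 48, 45, 41}
forward next packet → 78; now {73, 70, 68, 63, 61, 56, 55, 50, 48, 45, 41}
insert 80 → {80, 73, 70, 68, 63, 61, 56, 55, 50, 48, 45, 41}
forward next packet → 80; now {73, 70, 68, 63, 61, 56, 55, 50, 48, 45, 41}
insert 42 → {73, 70, 68, 63, 61, 56, 55, 50, 48, 45, 42, 41}
forward next packet → 73; now {70, 68, 63, 61, 56, 55, 50, 48, 45, 42, 41}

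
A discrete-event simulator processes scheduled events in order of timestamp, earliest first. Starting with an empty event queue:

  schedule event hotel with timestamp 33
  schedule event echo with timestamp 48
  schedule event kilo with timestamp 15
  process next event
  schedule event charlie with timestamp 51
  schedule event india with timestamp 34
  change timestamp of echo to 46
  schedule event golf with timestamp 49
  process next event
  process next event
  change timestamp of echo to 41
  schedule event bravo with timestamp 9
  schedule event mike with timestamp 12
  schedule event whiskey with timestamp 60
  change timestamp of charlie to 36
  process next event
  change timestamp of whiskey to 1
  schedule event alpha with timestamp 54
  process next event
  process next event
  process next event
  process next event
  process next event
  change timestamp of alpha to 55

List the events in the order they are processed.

[kilo, hotel, india, bravo, whiskey, mike, charlie, echo, golf]

add hotel (timestamp 33) → {hotel:33}
add echo (timestamp 48) → {hotel:33, echo:48}
add kilo (timestamp 15) → {kilo:15, hotel:33, echo:48}
process next event → kilo; now {hotel:33, echo:48}
add charlie (timestamp 51) → {hotel:33, echo:48, charlie:51}
add india (timestamp 34) → {hotel:33, india:34, echo:48, charlie:51}
update echo to timestamp 46 → {hotel:33, india:34, echo:46, charlie:51}
add golf (timestamp 49) → {hotel:33, india:34, echo:46, golf:49, charlie:51}
process next event → hotel; now {india:34, echo:46, golf:49, charlie:51}
process next event → india; now {echo:46, golf:49, charlie:51}
update echo to timestamp 41 → {echo:41, golf:49, charlie:51}
add bravo (timestamp 9) → {bravo:9, echo:41, golf:49, charlie:51}
add mike (timestamp 12) → {bravo:9, mike:12, echo:41, golf:49, charlie:51}
add whiskey (timestamp 60) → {bravo:9, mike:12, echo:41, golf:49, charlie:51, whiskey:60}
update charlie to timestamp 36 → {bravo:9, mike:12, charlie:36, echo:41, golf:49, whiskey:60}
process next event → bravo; now {mike:12, charlie:36, echo:41, golf:49, whiskey:60}
update whiskey to timestamp 1 → {whiskey:1, mike:12, charlie:36, echo:41, golf:49}
add alpha (timestamp 54) → {whiskey:1, mike:12, charlie:36, echo:41, golf:49, alpha:54}
process next event → whiskey; now {mike:12, charlie:36, echo:41, golf:49, alpha:54}
process next event → mike; now {charlie:36, echo:41, golf:49, alpha:54}
process next event → charlie; now {echo:41, golf:49, alpha:54}
process next event → echo; now {golf:49, alpha:54}
process next event → golf; now {alpha:54}
update alpha to timestamp 55 → {alpha:55}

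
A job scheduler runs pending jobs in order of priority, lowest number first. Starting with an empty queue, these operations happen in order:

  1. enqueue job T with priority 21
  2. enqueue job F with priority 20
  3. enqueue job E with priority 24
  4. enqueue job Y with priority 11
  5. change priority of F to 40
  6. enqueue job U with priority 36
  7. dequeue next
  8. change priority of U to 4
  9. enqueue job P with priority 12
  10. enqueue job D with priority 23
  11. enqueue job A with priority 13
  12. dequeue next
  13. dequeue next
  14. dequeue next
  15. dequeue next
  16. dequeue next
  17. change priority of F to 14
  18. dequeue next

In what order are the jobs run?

add T (priority 21) → {T:21}
add F (priority 20) → {F:20, T:21}
add E (priority 24) → {F:20, T:21, E:24}
add Y (priority 11) → {Y:11, F:20, T:21, E:24}
update F to priority 40 → {Y:11, T:21, E:24, F:40}
add U (priority 36) → {Y:11, T:21, E:24, U:36, F:40}
dequeue next → Y; now {T:21, E:24, U:36, F:40}
update U to priority 4 → {U:4, T:21, E:24, F:40}
add P (priority 12) → {U:4, P:12, T:21, E:24, F:40}
add D (priority 23) → {U:4, P:12, T:21, D:23, E:24, F:40}
add A (priority 13) → {U:4, P:12, A:13, T:21, D:23, E:24, F:40}
dequeue next → U; now {P:12, A:13, T:21, D:23, E:24, F:40}
dequeue next → P; now {A:13, T:21, D:23, E:24, F:40}
dequeue next → A; now {T:21, D:23, E:24, F:40}
dequeue next → T; now {D:23, E:24, F:40}
dequeue next → D; now {E:24, F:40}
update F to priority 14 → {F:14, E:24}
dequeue next → F; now {E:24}

[Y, U, P, A, T, D, F]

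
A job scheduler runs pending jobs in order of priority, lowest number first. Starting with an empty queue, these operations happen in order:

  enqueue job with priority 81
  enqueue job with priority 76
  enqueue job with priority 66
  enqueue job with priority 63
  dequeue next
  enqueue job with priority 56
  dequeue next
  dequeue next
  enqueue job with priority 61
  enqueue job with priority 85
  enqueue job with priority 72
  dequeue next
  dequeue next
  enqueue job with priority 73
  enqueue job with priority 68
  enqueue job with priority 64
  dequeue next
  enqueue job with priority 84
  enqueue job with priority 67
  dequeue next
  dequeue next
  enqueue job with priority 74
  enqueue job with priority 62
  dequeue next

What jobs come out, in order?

63, 56, 66, 61, 72, 64, 67, 68, 62

insert 81 → {81}
insert 76 → {76, 81}
insert 66 → {66, 76, 81}
insert 63 → {63, 66, 76, 81}
dequeue next → 63; now {66, 76, 81}
insert 56 → {56, 66, 76, 81}
dequeue next → 56; now {66, 76, 81}
dequeue next → 66; now {76, 81}
insert 61 → {61, 76, 81}
insert 85 → {61, 76, 81, 85}
insert 72 → {61, 72, 76, 81, 85}
dequeue next → 61; now {72, 76, 81, 85}
dequeue next → 72; now {76, 81, 85}
insert 73 → {73, 76, 81, 85}
insert 68 → {68, 73, 76, 81, 85}
insert 64 → {64, 68, 73, 76, 81, 85}
dequeue next → 64; now {68, 73, 76, 81, 85}
insert 84 → {68, 73, 76, 81, 84, 85}
insert 67 → {67, 68, 73, 76, 81, 84, 85}
dequeue next → 67; now {68, 73, 76, 81, 84, 85}
dequeue next → 68; now {73, 76, 81, 84, 85}
insert 74 → {73, 74, 76, 81, 84, 85}
insert 62 → {62, 73, 74, 76, 81, 84, 85}
dequeue next → 62; now {73, 74, 76, 81, 84, 85}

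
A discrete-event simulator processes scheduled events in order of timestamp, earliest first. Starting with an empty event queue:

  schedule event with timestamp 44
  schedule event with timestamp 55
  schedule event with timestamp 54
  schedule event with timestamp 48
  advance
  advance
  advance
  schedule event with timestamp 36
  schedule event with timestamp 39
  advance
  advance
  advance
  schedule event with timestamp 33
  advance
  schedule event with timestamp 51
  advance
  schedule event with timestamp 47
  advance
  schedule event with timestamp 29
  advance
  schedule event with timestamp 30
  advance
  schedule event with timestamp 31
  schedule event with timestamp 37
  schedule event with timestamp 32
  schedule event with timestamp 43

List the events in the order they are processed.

44, 48, 54, 36, 39, 55, 33, 51, 47, 29, 30

insert 44 → {44}
insert 55 → {44, 55}
insert 54 → {44, 54, 55}
insert 48 → {44, 48, 54, 55}
advance → 44; now {48, 54, 55}
advance → 48; now {54, 55}
advance → 54; now {55}
insert 36 → {36, 55}
insert 39 → {36, 39, 55}
advance → 36; now {39, 55}
advance → 39; now {55}
advance → 55; now {}
insert 33 → {33}
advance → 33; now {}
insert 51 → {51}
advance → 51; now {}
insert 47 → {47}
advance → 47; now {}
insert 29 → {29}
advance → 29; now {}
insert 30 → {30}
advance → 30; now {}
insert 31 → {31}
insert 37 → {31, 37}
insert 32 → {31, 32, 37}
insert 43 → {31, 32, 37, 43}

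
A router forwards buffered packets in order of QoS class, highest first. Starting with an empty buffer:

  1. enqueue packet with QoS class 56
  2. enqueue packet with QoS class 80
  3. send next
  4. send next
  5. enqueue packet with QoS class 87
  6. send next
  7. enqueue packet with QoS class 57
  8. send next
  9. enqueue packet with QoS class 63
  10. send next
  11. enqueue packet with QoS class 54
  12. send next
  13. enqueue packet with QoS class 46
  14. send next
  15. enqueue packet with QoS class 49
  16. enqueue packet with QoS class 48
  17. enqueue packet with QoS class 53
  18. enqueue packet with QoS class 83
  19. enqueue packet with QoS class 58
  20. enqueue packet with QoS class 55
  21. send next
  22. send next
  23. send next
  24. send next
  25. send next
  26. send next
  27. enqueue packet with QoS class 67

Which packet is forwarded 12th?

49

insert 56 → {56}
insert 80 → {80, 56}
send next → 80; now {56}
send next → 56; now {}
insert 87 → {87}
send next → 87; now {}
insert 57 → {57}
send next → 57; now {}
insert 63 → {63}
send next → 63; now {}
insert 54 → {54}
send next → 54; now {}
insert 46 → {46}
send next → 46; now {}
insert 49 → {49}
insert 48 → {49, 48}
insert 53 → {53, 49, 48}
insert 83 → {83, 53, 49, 48}
insert 58 → {83, 58, 53, 49, 48}
insert 55 → {83, 58, 55, 53, 49, 48}
send next → 83; now {58, 55, 53, 49, 48}
send next → 58; now {55, 53, 49, 48}
send next → 55; now {53, 49, 48}
send next → 53; now {49, 48}
send next → 49; now {48}
send next → 48; now {}
insert 67 → {67}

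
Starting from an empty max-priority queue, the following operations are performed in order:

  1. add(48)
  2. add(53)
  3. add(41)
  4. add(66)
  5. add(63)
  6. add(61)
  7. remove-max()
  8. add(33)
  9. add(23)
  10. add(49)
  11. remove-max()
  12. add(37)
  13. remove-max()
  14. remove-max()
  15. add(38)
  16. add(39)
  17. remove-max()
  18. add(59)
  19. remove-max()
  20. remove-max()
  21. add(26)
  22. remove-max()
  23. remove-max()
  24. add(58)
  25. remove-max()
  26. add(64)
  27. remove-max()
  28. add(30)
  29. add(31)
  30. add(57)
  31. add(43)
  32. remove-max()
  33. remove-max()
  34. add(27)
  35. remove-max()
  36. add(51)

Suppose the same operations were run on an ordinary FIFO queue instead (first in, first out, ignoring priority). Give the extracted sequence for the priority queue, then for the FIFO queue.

insert 48 → {48}
insert 53 → {53, 48}
insert 41 → {53, 48, 41}
insert 66 → {66, 53, 48, 41}
insert 63 → {66, 63, 53, 48, 41}
insert 61 → {66, 63, 61, 53, 48, 41}
remove-max → 66; now {63, 61, 53, 48, 41}
insert 33 → {63, 61, 53, 48, 41, 33}
insert 23 → {63, 61, 53, 48, 41, 33, 23}
insert 49 → {63, 61, 53, 49, 48, 41, 33, 23}
remove-max → 63; now {61, 53, 49, 48, 41, 33, 23}
insert 37 → {61, 53, 49, 48, 41, 37, 33, 23}
remove-max → 61; now {53, 49, 48, 41, 37, 33, 23}
remove-max → 53; now {49, 48, 41, 37, 33, 23}
insert 38 → {49, 48, 41, 38, 37, 33, 23}
insert 39 → {49, 48, 41, 39, 38, 37, 33, 23}
remove-max → 49; now {48, 41, 39, 38, 37, 33, 23}
insert 59 → {59, 48, 41, 39, 38, 37, 33, 23}
remove-max → 59; now {48, 41, 39, 38, 37, 33, 23}
remove-max → 48; now {41, 39, 38, 37, 33, 23}
insert 26 → {41, 39, 38, 37, 33, 26, 23}
remove-max → 41; now {39, 38, 37, 33, 26, 23}
remove-max → 39; now {38, 37, 33, 26, 23}
insert 58 → {58, 38, 37, 33, 26, 23}
remove-max → 58; now {38, 37, 33, 26, 23}
insert 64 → {64, 38, 37, 33, 26, 23}
remove-max → 64; now {38, 37, 33, 26, 23}
insert 30 → {38, 37, 33, 30, 26, 23}
insert 31 → {38, 37, 33, 31, 30, 26, 23}
insert 57 → {57, 38, 37, 33, 31, 30, 26, 23}
insert 43 → {57, 43, 38, 37, 33, 31, 30, 26, 23}
remove-max → 57; now {43, 38, 37, 33, 31, 30, 26, 23}
remove-max → 43; now {38, 37, 33, 31, 30, 26, 23}
insert 27 → {38, 37, 33, 31, 30, 27, 26, 23}
remove-max → 38; now {37, 33, 31, 30, 27, 26, 23}
insert 51 → {51, 37, 33, 31, 30, 27, 26, 23}

priority queue: 66, 63, 61, 53, 49, 59, 48, 41, 39, 58, 64, 57, 43, 38; FIFO queue: [48, 53, 41, 66, 63, 61, 33, 23, 49, 37, 38, 39, 59, 26]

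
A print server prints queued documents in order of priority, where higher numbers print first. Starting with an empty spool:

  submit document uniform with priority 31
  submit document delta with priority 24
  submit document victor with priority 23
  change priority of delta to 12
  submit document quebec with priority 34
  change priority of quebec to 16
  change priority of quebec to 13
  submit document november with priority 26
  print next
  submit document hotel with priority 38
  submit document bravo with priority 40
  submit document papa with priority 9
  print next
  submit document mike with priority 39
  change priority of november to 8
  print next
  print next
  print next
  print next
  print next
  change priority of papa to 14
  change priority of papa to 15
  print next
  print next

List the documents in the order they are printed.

uniform, bravo, mike, hotel, victor, quebec, delta, papa, november

add uniform (priority 31) → {uniform:31}
add delta (priority 24) → {uniform:31, delta:24}
add victor (priority 23) → {uniform:31, delta:24, victor:23}
update delta to priority 12 → {uniform:31, victor:23, delta:12}
add quebec (priority 34) → {quebec:34, uniform:31, victor:23, delta:12}
update quebec to priority 16 → {uniform:31, victor:23, quebec:16, delta:12}
update quebec to priority 13 → {uniform:31, victor:23, quebec:13, delta:12}
add november (priority 26) → {uniform:31, november:26, victor:23, quebec:13, delta:12}
print next → uniform; now {november:26, victor:23, quebec:13, delta:12}
add hotel (priority 38) → {hotel:38, november:26, victor:23, quebec:13, delta:12}
add bravo (priority 40) → {bravo:40, hotel:38, november:26, victor:23, quebec:13, delta:12}
add papa (priority 9) → {bravo:40, hotel:38, november:26, victor:23, quebec:13, delta:12, papa:9}
print next → bravo; now {hotel:38, november:26, victor:23, quebec:13, delta:12, papa:9}
add mike (priority 39) → {mike:39, hotel:38, november:26, victor:23, quebec:13, delta:12, papa:9}
update november to priority 8 → {mike:39, hotel:38, victor:23, quebec:13, delta:12, papa:9, november:8}
print next → mike; now {hotel:38, victor:23, quebec:13, delta:12, papa:9, november:8}
print next → hotel; now {victor:23, quebec:13, delta:12, papa:9, november:8}
print next → victor; now {quebec:13, delta:12, papa:9, november:8}
print next → quebec; now {delta:12, papa:9, november:8}
print next → delta; now {papa:9, november:8}
update papa to priority 14 → {papa:14, november:8}
update papa to priority 15 → {papa:15, november:8}
print next → papa; now {november:8}
print next → november; now {}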